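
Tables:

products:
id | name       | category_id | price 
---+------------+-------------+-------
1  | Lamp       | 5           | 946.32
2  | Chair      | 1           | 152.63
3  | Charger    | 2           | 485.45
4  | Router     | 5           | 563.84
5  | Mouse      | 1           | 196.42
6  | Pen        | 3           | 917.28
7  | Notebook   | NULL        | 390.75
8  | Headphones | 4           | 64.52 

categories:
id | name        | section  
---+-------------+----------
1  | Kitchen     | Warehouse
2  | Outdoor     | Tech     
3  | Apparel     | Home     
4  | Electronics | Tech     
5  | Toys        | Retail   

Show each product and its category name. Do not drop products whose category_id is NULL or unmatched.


LEFT JOIN keeps every row from products (the left table); where category_id has no match in categories, the category columns become NULL. Walk through each product:
  - product 1 (Lamp): category_id=5 -> matches Toys
  - product 2 (Chair): category_id=1 -> matches Kitchen
  - product 3 (Charger): category_id=2 -> matches Outdoor
  - product 4 (Router): category_id=5 -> matches Toys
  - product 5 (Mouse): category_id=1 -> matches Kitchen
  - product 6 (Pen): category_id=3 -> matches Apparel
  - product 7 (Notebook): category_id=NULL, no match -> kept with NULL
  - product 8 (Headphones): category_id=4 -> matches Electronics
All 8 rows appear; 1 has NULL category.

SQL:
SELECT a.name, b.name AS category
FROM products a
LEFT JOIN categories b ON a.category_id = b.id

Result:
name       | category   
-----------+------------
Lamp       | Toys       
Chair      | Kitchen    
Charger    | Outdoor    
Router     | Toys       
Mouse      | Kitchen    
Pen        | Apparel    
Notebook   | NULL       
Headphones | Electronics


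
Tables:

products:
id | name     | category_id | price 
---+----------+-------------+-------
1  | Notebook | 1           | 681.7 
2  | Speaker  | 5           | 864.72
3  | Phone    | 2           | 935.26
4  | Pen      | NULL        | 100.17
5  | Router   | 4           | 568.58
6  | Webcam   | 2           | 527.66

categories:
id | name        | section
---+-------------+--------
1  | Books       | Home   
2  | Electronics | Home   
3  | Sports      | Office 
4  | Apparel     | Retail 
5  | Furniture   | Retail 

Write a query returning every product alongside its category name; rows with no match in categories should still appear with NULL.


LEFT JOIN keeps every row from products (the left table); where category_id has no match in categories, the category columns become NULL. Walk through each product:
  - product 1 (Notebook): category_id=1 -> matches Books
  - product 2 (Speaker): category_id=5 -> matches Furniture
  - product 3 (Phone): category_id=2 -> matches Electronics
  - product 4 (Pen): category_id=NULL, no match -> kept with NULL
  - product 5 (Router): category_id=4 -> matches Apparel
  - product 6 (Webcam): category_id=2 -> matches Electronics
All 6 rows appear; 1 has NULL category.

SQL:
SELECT a.name, b.name AS category
FROM products a
LEFT JOIN categories b ON a.category_id = b.id

Result:
name     | category   
---------+------------
Notebook | Books      
Speaker  | Furniture  
Phone    | Electronics
Pen      | NULL       
Router   | Apparel    
Webcam   | Electronics


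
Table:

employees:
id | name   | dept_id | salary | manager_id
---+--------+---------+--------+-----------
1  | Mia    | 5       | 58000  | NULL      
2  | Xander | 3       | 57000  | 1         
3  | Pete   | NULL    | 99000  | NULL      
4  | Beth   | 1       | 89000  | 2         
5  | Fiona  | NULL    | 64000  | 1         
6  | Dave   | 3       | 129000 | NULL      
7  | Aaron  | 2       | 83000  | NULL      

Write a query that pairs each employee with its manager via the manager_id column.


This is a self-join: employees is joined to a second copy of itself, matching each row's manager_id to another row's id. Use LEFT JOIN so rows with manager_id=NULL are kept.
  - employee 1 (Mia): manager_id=NULL -> NULL
  - employee 2 (Xander): manager_id=1 -> Mia
  - employee 3 (Pete): manager_id=NULL -> NULL
  - employee 4 (Beth): manager_id=2 -> Xander
  - employee 5 (Fiona): manager_id=1 -> Mia
  - employee 6 (Dave): manager_id=NULL -> NULL
  - employee 7 (Aaron): manager_id=NULL -> NULL

SQL:
SELECT a.name AS item, b.name AS manager
FROM employees a
LEFT JOIN employees b ON a.manager_id = b.id

Result:
item   | manager
-------+--------
Mia    | NULL   
Xander | Mia    
Pete   | NULL   
Beth   | Xander 
Fiona  | Mia    
Dave   | NULL   
Aaron  | NULL   


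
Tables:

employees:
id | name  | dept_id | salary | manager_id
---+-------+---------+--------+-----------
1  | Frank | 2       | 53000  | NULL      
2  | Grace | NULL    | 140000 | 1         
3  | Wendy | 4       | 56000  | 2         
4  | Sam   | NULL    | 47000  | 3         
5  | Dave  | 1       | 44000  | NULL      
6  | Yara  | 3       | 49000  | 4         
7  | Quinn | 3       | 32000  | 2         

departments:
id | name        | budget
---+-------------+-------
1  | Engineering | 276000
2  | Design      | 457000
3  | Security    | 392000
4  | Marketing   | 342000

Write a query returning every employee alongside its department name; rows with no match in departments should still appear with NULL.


LEFT JOIN keeps every row from employees (the left table); where dept_id has no match in departments, the department columns become NULL. Walk through each employee:
  - employee 1 (Frank): dept_id=2 -> matches Design
  - employee 2 (Grace): dept_id=NULL, no match -> kept with NULL
  - employee 3 (Wendy): dept_id=4 -> matches Marketing
  - employee 4 (Sam): dept_id=NULL, no match -> kept with NULL
  - employee 5 (Dave): dept_id=1 -> matches Engineering
  - employee 6 (Yara): dept_id=3 -> matches Security
  - employee 7 (Quinn): dept_id=3 -> matches Security
All 7 rows appear; 2 have NULL department.

SQL:
SELECT a.name, b.name AS department
FROM employees a
LEFT JOIN departments b ON a.dept_id = b.id

Result:
name  | department 
------+------------
Frank | Design     
Grace | NULL       
Wendy | Marketing  
Sam   | NULL       
Dave  | Engineering
Yara  | Security   
Quinn | Security   


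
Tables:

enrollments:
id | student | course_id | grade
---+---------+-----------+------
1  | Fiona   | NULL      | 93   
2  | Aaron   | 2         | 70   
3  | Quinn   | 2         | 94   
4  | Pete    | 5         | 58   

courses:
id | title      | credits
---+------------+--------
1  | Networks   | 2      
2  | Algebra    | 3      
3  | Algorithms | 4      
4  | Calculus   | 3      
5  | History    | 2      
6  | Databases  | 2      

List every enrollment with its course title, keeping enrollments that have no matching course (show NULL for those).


LEFT JOIN keeps every row from enrollments (the left table); where course_id has no match in courses, the course columns become NULL. Walk through each enrollment:
  - enrollment 1 (Fiona): course_id=NULL, no match -> kept with NULL
  - enrollment 2 (Aaron): course_id=2 -> matches Algebra
  - enrollment 3 (Quinn): course_id=2 -> matches Algebra
  - enrollment 4 (Pete): course_id=5 -> matches History
All 4 rows appear; 1 has NULL course.

SQL:
SELECT a.student, b.title AS course
FROM enrollments a
LEFT JOIN courses b ON a.course_id = b.id

Result:
student | course 
--------+--------
Fiona   | NULL   
Aaron   | Algebra
Quinn   | Algebra
Pete    | History


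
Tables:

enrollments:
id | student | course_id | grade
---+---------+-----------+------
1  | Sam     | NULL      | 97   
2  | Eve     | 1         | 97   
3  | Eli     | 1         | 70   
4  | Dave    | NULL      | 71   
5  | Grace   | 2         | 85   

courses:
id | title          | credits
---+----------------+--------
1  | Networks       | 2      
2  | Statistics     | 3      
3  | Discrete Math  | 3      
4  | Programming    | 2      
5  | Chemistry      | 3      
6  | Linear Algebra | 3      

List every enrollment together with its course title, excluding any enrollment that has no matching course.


INNER JOIN keeps only enrollments rows whose course_id matches an id in courses. Walk through each enrollment:
  - enrollment 1 (Sam): course_id=NULL, no match -> dropped
  - enrollment 2 (Eve): course_id=1 -> matches Networks
  - enrollment 3 (Eli): course_id=1 -> matches Networks
  - enrollment 4 (Dave): course_id=NULL, no match -> dropped
  - enrollment 5 (Grace): course_id=2 -> matches Statistics
So 2 of 5 rows are dropped.

SQL:
SELECT a.student, b.title AS course
FROM enrollments a
INNER JOIN courses b ON a.course_id = b.id

Result:
student | course    
--------+-----------
Eve     | Networks  
Eli     | Networks  
Grace   | Statistics


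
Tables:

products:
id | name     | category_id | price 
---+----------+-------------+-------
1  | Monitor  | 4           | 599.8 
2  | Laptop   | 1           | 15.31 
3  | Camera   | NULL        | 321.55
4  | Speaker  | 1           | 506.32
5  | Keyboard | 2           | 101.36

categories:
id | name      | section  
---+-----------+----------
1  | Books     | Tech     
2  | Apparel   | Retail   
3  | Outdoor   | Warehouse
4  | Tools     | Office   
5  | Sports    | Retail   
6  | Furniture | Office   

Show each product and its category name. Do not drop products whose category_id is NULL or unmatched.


LEFT JOIN keeps every row from products (the left table); where category_id has no match in categories, the category columns become NULL. Walk through each product:
  - product 1 (Monitor): category_id=4 -> matches Tools
  - product 2 (Laptop): category_id=1 -> matches Books
  - product 3 (Camera): category_id=NULL, no match -> kept with NULL
  - product 4 (Speaker): category_id=1 -> matches Books
  - product 5 (Keyboard): category_id=2 -> matches Apparel
All 5 rows appear; 1 has NULL category.

SQL:
SELECT a.name, b.name AS category
FROM products a
LEFT JOIN categories b ON a.category_id = b.id

Result:
name     | category
---------+---------
Monitor  | Tools   
Laptop   | Books   
Camera   | NULL    
Speaker  | Books   
Keyboard | Apparel 


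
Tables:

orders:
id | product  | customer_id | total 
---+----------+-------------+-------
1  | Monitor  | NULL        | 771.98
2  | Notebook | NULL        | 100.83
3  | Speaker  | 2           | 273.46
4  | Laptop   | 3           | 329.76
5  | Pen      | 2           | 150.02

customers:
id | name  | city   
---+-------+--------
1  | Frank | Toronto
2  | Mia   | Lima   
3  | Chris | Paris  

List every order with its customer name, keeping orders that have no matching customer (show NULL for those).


LEFT JOIN keeps every row from orders (the left table); where customer_id has no match in customers, the customer columns become NULL. Walk through each order:
  - order 1 (Monitor): customer_id=NULL, no match -> kept with NULL
  - order 2 (Notebook): customer_id=NULL, no match -> kept with NULL
  - order 3 (Speaker): customer_id=2 -> matches Mia
  - order 4 (Laptop): customer_id=3 -> matches Chris
  - order 5 (Pen): customer_id=2 -> matches Mia
All 5 rows appear; 2 have NULL customer.

SQL:
SELECT a.product, b.name AS customer
FROM orders a
LEFT JOIN customers b ON a.customer_id = b.id

Result:
product  | customer
---------+---------
Monitor  | NULL    
Notebook | NULL    
Speaker  | Mia     
Laptop   | Chris   
Pen      | Mia     


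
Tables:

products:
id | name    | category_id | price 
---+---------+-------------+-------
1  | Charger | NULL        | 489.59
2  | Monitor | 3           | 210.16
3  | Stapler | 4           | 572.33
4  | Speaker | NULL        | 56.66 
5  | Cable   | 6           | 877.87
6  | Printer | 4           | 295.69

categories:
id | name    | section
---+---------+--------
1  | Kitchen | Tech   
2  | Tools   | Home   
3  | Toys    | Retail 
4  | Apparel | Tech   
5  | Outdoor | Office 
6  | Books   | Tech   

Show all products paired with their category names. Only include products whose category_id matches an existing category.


INNER JOIN keeps only products rows whose category_id matches an id in categories. Walk through each product:
  - product 1 (Charger): category_id=NULL, no match -> dropped
  - product 2 (Monitor): category_id=3 -> matches Toys
  - product 3 (Stapler): category_id=4 -> matches Apparel
  - product 4 (Speaker): category_id=NULL, no match -> dropped
  - product 5 (Cable): category_id=6 -> matches Books
  - product 6 (Printer): category_id=4 -> matches Apparel
So 2 of 6 rows are dropped.

SQL:
SELECT a.name, b.name AS category
FROM products a
INNER JOIN categories b ON a.category_id = b.id

Result:
name    | category
--------+---------
Monitor | Toys    
Stapler | Apparel 
Cable   | Books   
Printer | Apparel 


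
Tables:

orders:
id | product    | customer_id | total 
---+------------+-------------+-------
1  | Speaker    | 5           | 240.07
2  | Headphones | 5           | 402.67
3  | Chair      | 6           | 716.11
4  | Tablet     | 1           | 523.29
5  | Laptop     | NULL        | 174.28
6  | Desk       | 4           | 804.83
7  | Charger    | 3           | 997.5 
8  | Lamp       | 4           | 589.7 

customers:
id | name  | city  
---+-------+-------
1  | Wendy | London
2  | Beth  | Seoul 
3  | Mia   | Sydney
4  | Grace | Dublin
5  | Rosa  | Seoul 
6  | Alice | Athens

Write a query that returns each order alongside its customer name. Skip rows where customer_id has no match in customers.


INNER JOIN keeps only orders rows whose customer_id matches an id in customers. Walk through each order:
  - order 1 (Speaker): customer_id=5 -> matches Rosa
  - order 2 (Headphones): customer_id=5 -> matches Rosa
  - order 3 (Chair): customer_id=6 -> matches Alice
  - order 4 (Tablet): customer_id=1 -> matches Wendy
  - order 5 (Laptop): customer_id=NULL, no match -> dropped
  - order 6 (Desk): customer_id=4 -> matches Grace
  - order 7 (Charger): customer_id=3 -> matches Mia
  - order 8 (Lamp): customer_id=4 -> matches Grace
So 1 of 8 rows is dropped.

SQL:
SELECT a.product, b.name AS customer
FROM orders a
INNER JOIN customers b ON a.customer_id = b.id

Result:
product    | customer
-----------+---------
Speaker    | Rosa    
Headphones | Rosa    
Chair      | Alice   
Tablet     | Wendy   
Desk       | Grace   
Charger    | Mia     
Lamp       | Grace   


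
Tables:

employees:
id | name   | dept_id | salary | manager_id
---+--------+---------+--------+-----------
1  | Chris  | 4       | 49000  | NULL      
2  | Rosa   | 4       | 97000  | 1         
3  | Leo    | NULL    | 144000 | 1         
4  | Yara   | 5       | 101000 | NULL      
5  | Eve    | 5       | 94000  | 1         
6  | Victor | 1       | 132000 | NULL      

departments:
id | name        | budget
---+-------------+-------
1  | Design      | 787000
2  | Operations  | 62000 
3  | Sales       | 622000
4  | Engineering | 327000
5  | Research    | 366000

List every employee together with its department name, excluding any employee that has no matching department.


INNER JOIN keeps only employees rows whose dept_id matches an id in departments. Walk through each employee:
  - employee 1 (Chris): dept_id=4 -> matches Engineering
  - employee 2 (Rosa): dept_id=4 -> matches Engineering
  - employee 3 (Leo): dept_id=NULL, no match -> dropped
  - employee 4 (Yara): dept_id=5 -> matches Research
  - employee 5 (Eve): dept_id=5 -> matches Research
  - employee 6 (Victor): dept_id=1 -> matches Design
So 1 of 6 rows is dropped.

SQL:
SELECT a.name, b.name AS department
FROM employees a
INNER JOIN departments b ON a.dept_id = b.id

Result:
name   | department 
-------+------------
Chris  | Engineering
Rosa   | Engineering
Yara   | Research   
Eve    | Research   
Victor | Design     


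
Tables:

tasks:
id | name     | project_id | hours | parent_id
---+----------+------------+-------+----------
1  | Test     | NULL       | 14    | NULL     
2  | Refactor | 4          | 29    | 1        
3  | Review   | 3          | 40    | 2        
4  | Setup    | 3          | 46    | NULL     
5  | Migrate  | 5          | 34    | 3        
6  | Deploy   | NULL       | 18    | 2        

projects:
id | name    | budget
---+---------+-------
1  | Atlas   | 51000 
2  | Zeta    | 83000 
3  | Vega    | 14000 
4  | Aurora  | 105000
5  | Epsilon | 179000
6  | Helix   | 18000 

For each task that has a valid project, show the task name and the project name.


INNER JOIN keeps only tasks rows whose project_id matches an id in projects. Walk through each task:
  - task 1 (Test): project_id=NULL, no match -> dropped
  - task 2 (Refactor): project_id=4 -> matches Aurora
  - task 3 (Review): project_id=3 -> matches Vega
  - task 4 (Setup): project_id=3 -> matches Vega
  - task 5 (Migrate): project_id=5 -> matches Epsilon
  - task 6 (Deploy): project_id=NULL, no match -> dropped
So 2 of 6 rows are dropped.

SQL:
SELECT a.name, b.name AS project
FROM tasks a
INNER JOIN projects b ON a.project_id = b.id

Result:
name     | project
---------+--------
Refactor | Aurora 
Review   | Vega   
Setup    | Vega   
Migrate  | Epsilon


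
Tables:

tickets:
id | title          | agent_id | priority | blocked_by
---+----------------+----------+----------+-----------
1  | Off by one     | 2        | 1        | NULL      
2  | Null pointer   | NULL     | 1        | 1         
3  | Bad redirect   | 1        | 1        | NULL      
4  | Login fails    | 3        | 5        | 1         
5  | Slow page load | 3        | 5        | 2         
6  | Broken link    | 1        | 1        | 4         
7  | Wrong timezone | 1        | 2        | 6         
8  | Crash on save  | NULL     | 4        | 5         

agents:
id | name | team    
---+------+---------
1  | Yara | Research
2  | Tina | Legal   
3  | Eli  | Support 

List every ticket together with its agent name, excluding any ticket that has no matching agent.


INNER JOIN keeps only tickets rows whose agent_id matches an id in agents. Walk through each ticket:
  - ticket 1 (Off by one): agent_id=2 -> matches Tina
  - ticket 2 (Null pointer): agent_id=NULL, no match -> dropped
  - ticket 3 (Bad redirect): agent_id=1 -> matches Yara
  - ticket 4 (Login fails): agent_id=3 -> matches Eli
  - ticket 5 (Slow page load): agent_id=3 -> matches Eli
  - ticket 6 (Broken link): agent_id=1 -> matches Yara
  - ticket 7 (Wrong timezone): agent_id=1 -> matches Yara
  - ticket 8 (Crash on save): agent_id=NULL, no match -> dropped
So 2 of 8 rows are dropped.

SQL:
SELECT a.title, b.name AS agent
FROM tickets a
INNER JOIN agents b ON a.agent_id = b.id

Result:
title          | agent
---------------+------
Off by one     | Tina 
Bad redirect   | Yara 
Login fails    | Eli  
Slow page load | Eli  
Broken link    | Yara 
Wrong timezone | Yara 


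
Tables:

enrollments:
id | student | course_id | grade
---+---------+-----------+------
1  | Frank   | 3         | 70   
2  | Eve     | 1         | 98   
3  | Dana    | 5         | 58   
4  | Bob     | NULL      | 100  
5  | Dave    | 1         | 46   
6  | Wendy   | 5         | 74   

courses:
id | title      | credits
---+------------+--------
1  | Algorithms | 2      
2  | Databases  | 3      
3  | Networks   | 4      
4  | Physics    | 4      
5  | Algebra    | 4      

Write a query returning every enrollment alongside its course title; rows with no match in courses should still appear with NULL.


LEFT JOIN keeps every row from enrollments (the left table); where course_id has no match in courses, the course columns become NULL. Walk through each enrollment:
  - enrollment 1 (Frank): course_id=3 -> matches Networks
  - enrollment 2 (Eve): course_id=1 -> matches Algorithms
  - enrollment 3 (Dana): course_id=5 -> matches Algebra
  - enrollment 4 (Bob): course_id=NULL, no match -> kept with NULL
  - enrollment 5 (Dave): course_id=1 -> matches Algorithms
  - enrollment 6 (Wendy): course_id=5 -> matches Algebra
All 6 rows appear; 1 has NULL course.

SQL:
SELECT a.student, b.title AS course
FROM enrollments a
LEFT JOIN courses b ON a.course_id = b.id

Result:
student | course    
--------+-----------
Frank   | Networks  
Eve     | Algorithms
Dana    | Algebra   
Bob     | NULL      
Dave    | Algorithms
Wendy   | Algebra   


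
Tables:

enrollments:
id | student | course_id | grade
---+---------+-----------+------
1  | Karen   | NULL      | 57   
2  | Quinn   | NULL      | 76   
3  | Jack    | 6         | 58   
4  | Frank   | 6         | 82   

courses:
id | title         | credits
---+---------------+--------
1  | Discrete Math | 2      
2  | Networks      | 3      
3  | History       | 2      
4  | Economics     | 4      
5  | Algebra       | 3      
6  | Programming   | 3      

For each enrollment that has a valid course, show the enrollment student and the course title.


INNER JOIN keeps only enrollments rows whose course_id matches an id in courses. Walk through each enrollment:
  - enrollment 1 (Karen): course_id=NULL, no match -> dropped
  - enrollment 2 (Quinn): course_id=NULL, no match -> dropped
  - enrollment 3 (Jack): course_id=6 -> matches Programming
  - enrollment 4 (Frank): course_id=6 -> matches Programming
So 2 of 4 rows are dropped.

SQL:
SELECT a.student, b.title AS course
FROM enrollments a
INNER JOIN courses b ON a.course_id = b.id

Result:
student | course     
--------+------------
Jack    | Programming
Frank   | Programming


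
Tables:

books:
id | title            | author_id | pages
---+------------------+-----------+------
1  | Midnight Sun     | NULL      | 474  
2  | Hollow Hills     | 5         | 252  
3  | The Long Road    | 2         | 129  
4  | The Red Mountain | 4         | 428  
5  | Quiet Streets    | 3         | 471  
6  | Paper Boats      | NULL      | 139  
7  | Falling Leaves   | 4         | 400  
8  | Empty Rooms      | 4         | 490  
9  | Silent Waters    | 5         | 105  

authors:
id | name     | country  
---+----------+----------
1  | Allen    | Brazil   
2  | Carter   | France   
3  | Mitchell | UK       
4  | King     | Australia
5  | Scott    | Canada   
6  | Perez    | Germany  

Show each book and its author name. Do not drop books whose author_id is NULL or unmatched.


LEFT JOIN keeps every row from books (the left table); where author_id has no match in authors, the author columns become NULL. Walk through each book:
  - book 1 (Midnight Sun): author_id=NULL, no match -> kept with NULL
  - book 2 (Hollow Hills): author_id=5 -> matches Scott
  - book 3 (The Long Road): author_id=2 -> matches Carter
  - book 4 (The Red Mountain): author_id=4 -> matches King
  - book 5 (Quiet Streets): author_id=3 -> matches Mitchell
  - book 6 (Paper Boats): author_id=NULL, no match -> kept with NULL
  - book 7 (Falling Leaves): author_id=4 -> matches King
  - book 8 (Empty Rooms): author_id=4 -> matches King
  - book 9 (Silent Waters): author_id=5 -> matches Scott
All 9 rows appear; 2 have NULL author.

SQL:
SELECT a.title, b.name AS author
FROM books a
LEFT JOIN authors b ON a.author_id = b.id

Result:
title            | author  
-----------------+---------
Midnight Sun     | NULL    
Hollow Hills     | Scott   
The Long Road    | Carter  
The Red Mountain | King    
Quiet Streets    | Mitchell
Paper Boats      | NULL    
Falling Leaves   | King    
Empty Rooms      | King    
Silent Waters    | Scott   


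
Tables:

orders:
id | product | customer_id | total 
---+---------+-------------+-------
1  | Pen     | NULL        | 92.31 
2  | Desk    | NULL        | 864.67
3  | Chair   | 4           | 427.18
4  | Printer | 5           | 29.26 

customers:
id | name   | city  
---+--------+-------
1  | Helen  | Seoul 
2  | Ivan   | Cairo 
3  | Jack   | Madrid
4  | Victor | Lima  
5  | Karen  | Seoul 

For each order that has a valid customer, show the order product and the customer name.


INNER JOIN keeps only orders rows whose customer_id matches an id in customers. Walk through each order:
  - order 1 (Pen): customer_id=NULL, no match -> dropped
  - order 2 (Desk): customer_id=NULL, no match -> dropped
  - order 3 (Chair): customer_id=4 -> matches Victor
  - order 4 (Printer): customer_id=5 -> matches Karen
So 2 of 4 rows are dropped.

SQL:
SELECT a.product, b.name AS customer
FROM orders a
INNER JOIN customers b ON a.customer_id = b.id

Result:
product | customer
--------+---------
Chair   | Victor  
Printer | Karen   


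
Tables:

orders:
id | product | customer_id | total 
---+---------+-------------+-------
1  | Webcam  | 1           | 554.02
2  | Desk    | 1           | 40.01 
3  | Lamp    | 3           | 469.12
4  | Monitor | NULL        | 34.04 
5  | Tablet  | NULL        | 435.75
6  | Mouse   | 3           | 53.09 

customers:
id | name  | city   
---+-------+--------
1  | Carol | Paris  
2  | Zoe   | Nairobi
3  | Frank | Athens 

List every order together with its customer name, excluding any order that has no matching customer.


INNER JOIN keeps only orders rows whose customer_id matches an id in customers. Walk through each order:
  - order 1 (Webcam): customer_id=1 -> matches Carol
  - order 2 (Desk): customer_id=1 -> matches Carol
  - order 3 (Lamp): customer_id=3 -> matches Frank
  - order 4 (Monitor): customer_id=NULL, no match -> dropped
  - order 5 (Tablet): customer_id=NULL, no match -> dropped
  - order 6 (Mouse): customer_id=3 -> matches Frank
So 2 of 6 rows are dropped.

SQL:
SELECT a.product, b.name AS customer
FROM orders a
INNER JOIN customers b ON a.customer_id = b.id

Result:
product | customer
--------+---------
Webcam  | Carol   
Desk    | Carol   
Lamp    | Frank   
Mouse   | Frank   


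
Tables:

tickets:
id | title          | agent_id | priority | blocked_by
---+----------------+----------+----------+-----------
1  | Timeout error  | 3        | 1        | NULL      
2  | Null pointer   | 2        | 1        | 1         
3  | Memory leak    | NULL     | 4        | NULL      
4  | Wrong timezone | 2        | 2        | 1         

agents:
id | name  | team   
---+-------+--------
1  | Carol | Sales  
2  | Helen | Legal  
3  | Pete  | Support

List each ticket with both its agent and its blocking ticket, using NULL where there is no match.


Two LEFT JOINs from the same base table tickets: one to agents via agent_id, one to tickets itself via blocked_by. Both are LEFT so every ticket is preserved.
Match against agents:
  - ticket 1 (Timeout error): agent_id=3 -> matches Pete
  - ticket 2 (Null pointer): agent_id=2 -> matches Helen
  - ticket 3 (Memory leak): agent_id=NULL, no match -> kept with NULL
  - ticket 4 (Wrong timezone): agent_id=2 -> matches Helen
Match against tickets (self):
  - ticket 1 (Timeout error): blocked_by=NULL -> NULL
  - ticket 2 (Null pointer): blocked_by=1 -> Timeout error
  - ticket 3 (Memory leak): blocked_by=NULL -> NULL
  - ticket 4 (Wrong timezone): blocked_by=1 -> Timeout error

SQL:
SELECT a.title, b.name AS agent, c.title AS blocked_by
FROM tickets a
LEFT JOIN agents b ON a.agent_id = b.id
LEFT JOIN tickets c ON a.blocked_by = c.id

Result:
title          | agent | blocked_by   
---------------+-------+--------------
Timeout error  | Pete  | NULL         
Null pointer   | Helen | Timeout error
Memory leak    | NULL  | NULL         
Wrong timezone | Helen | Timeout error


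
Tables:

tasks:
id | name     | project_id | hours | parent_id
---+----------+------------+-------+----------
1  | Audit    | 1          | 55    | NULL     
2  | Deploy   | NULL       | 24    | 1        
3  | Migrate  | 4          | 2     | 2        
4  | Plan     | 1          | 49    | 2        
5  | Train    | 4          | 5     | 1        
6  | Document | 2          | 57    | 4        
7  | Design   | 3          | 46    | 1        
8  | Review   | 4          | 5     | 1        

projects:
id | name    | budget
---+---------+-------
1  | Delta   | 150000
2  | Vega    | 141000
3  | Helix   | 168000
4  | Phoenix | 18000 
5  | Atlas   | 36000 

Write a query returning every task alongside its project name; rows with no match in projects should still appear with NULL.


LEFT JOIN keeps every row from tasks (the left table); where project_id has no match in projects, the project columns become NULL. Walk through each task:
  - task 1 (Audit): project_id=1 -> matches Delta
  - task 2 (Deploy): project_id=NULL, no match -> kept with NULL
  - task 3 (Migrate): project_id=4 -> matches Phoenix
  - task 4 (Plan): project_id=1 -> matches Delta
  - task 5 (Train): project_id=4 -> matches Phoenix
  - task 6 (Document): project_id=2 -> matches Vega
  - task 7 (Design): project_id=3 -> matches Helix
  - task 8 (Review): project_id=4 -> matches Phoenix
All 8 rows appear; 1 has NULL project.

SQL:
SELECT a.name, b.name AS project
FROM tasks a
LEFT JOIN projects b ON a.project_id = b.id

Result:
name     | project
---------+--------
Audit    | Delta  
Deploy   | NULL   
Migrate  | Phoenix
Plan     | Delta  
Train    | Phoenix
Document | Vega   
Design   | Helix  
Review   | Phoenix


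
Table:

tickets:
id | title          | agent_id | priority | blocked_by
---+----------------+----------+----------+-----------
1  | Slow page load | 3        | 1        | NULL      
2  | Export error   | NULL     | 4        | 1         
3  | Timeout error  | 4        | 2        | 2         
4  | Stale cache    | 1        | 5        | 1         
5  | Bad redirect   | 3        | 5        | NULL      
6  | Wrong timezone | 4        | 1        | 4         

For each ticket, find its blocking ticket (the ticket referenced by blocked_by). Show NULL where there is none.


This is a self-join: tickets is joined to a second copy of itself, matching each row's blocked_by to another row's id. Use LEFT JOIN so rows with blocked_by=NULL are kept.
  - ticket 1 (Slow page load): blocked_by=NULL -> NULL
  - ticket 2 (Export error): blocked_by=1 -> Slow page load
  - ticket 3 (Timeout error): blocked_by=2 -> Export error
  - ticket 4 (Stale cache): blocked_by=1 -> Slow page load
  - ticket 5 (Bad redirect): blocked_by=NULL -> NULL
  - ticket 6 (Wrong timezone): blocked_by=4 -> Stale cache

SQL:
SELECT a.title AS item, b.title AS blocked_by
FROM tickets a
LEFT JOIN tickets b ON a.blocked_by = b.id

Result:
item           | blocked_by    
---------------+---------------
Slow page load | NULL          
Export error   | Slow page load
Timeout error  | Export error  
Stale cache    | Slow page load
Bad redirect   | NULL          
Wrong timezone | Stale cache   


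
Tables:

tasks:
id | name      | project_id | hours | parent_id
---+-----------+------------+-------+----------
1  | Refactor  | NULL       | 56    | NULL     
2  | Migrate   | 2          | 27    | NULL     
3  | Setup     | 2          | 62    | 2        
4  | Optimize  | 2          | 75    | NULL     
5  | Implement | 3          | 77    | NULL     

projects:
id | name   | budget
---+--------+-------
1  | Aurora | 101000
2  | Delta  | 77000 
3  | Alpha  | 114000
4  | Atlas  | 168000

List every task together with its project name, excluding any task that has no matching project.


INNER JOIN keeps only tasks rows whose project_id matches an id in projects. Walk through each task:
  - task 1 (Refactor): project_id=NULL, no match -> dropped
  - task 2 (Migrate): project_id=2 -> matches Delta
  - task 3 (Setup): project_id=2 -> matches Delta
  - task 4 (Optimize): project_id=2 -> matches Delta
  - task 5 (Implement): project_id=3 -> matches Alpha
So 1 of 5 rows is dropped.

SQL:
SELECT a.name, b.name AS project
FROM tasks a
INNER JOIN projects b ON a.project_id = b.id

Result:
name      | project
----------+--------
Migrate   | Delta  
Setup     | Delta  
Optimize  | Delta  
Implement | Alpha  


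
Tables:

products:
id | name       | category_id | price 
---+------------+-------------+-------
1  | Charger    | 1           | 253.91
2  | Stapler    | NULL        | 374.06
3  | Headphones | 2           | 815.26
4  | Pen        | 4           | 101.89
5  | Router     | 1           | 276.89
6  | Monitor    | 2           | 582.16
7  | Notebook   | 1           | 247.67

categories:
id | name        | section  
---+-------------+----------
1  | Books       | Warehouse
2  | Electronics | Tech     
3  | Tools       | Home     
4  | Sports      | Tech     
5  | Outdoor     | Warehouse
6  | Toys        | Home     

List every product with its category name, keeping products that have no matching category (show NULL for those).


LEFT JOIN keeps every row from products (the left table); where category_id has no match in categories, the category columns become NULL. Walk through each product:
  - product 1 (Charger): category_id=1 -> matches Books
  - product 2 (Stapler): category_id=NULL, no match -> kept with NULL
  - product 3 (Headphones): category_id=2 -> matches Electronics
  - product 4 (Pen): category_id=4 -> matches Sports
  - product 5 (Router): category_id=1 -> matches Books
  - product 6 (Monitor): category_id=2 -> matches Electronics
  - product 7 (Notebook): category_id=1 -> matches Books
All 7 rows appear; 1 has NULL category.

SQL:
SELECT a.name, b.name AS category
FROM products a
LEFT JOIN categories b ON a.category_id = b.id

Result:
name       | category   
-----------+------------
Charger    | Books      
Stapler    | NULL       
Headphones | Electronics
Pen        | Sports     
Router     | Books      
Monitor    | Electronics
Notebook   | Books      


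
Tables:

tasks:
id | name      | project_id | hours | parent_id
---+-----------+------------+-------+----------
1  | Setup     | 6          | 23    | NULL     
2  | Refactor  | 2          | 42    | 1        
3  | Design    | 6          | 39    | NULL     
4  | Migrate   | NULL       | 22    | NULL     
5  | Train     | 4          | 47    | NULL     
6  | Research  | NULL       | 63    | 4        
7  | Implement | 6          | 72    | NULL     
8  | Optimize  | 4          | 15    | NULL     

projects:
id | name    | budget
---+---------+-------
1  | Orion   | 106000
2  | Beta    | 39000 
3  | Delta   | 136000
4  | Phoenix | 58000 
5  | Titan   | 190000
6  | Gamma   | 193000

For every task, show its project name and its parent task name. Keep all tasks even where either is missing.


Two LEFT JOINs from the same base table tasks: one to projects via project_id, one to tasks itself via parent_id. Both are LEFT so every task is preserved.
Match against projects:
  - task 1 (Setup): project_id=6 -> matches Gamma
  - task 2 (Refactor): project_id=2 -> matches Beta
  - task 3 (Design): project_id=6 -> matches Gamma
  - task 4 (Migrate): project_id=NULL, no match -> kept with NULL
  - task 5 (Train): project_id=4 -> matches Phoenix
  - task 6 (Research): project_id=NULL, no match -> kept with NULL
  - task 7 (Implement): project_id=6 -> matches Gamma
  - task 8 (Optimize): project_id=4 -> matches Phoenix
Match against tasks (self):
  - task 1 (Setup): parent_id=NULL -> NULL
  - task 2 (Refactor): parent_id=1 -> Setup
  - task 3 (Design): parent_id=NULL -> NULL
  - task 4 (Migrate): parent_id=NULL -> NULL
  - task 5 (Train): parent_id=NULL -> NULL
  - task 6 (Research): parent_id=4 -> Migrate
  - task 7 (Implement): parent_id=NULL -> NULL
  - task 8 (Optimize): parent_id=NULL -> NULL

SQL:
SELECT a.name, b.name AS project, c.name AS parent
FROM tasks a
LEFT JOIN projects b ON a.project_id = b.id
LEFT JOIN tasks c ON a.parent_id = c.id

Result:
name      | project | parent 
----------+---------+--------
Setup     | Gamma   | NULL   
Refactor  | Beta    | Setup  
Design    | Gamma   | NULL   
Migrate   | NULL    | NULL   
Train     | Phoenix | NULL   
Research  | NULL    | Migrate
Implement | Gamma   | NULL   
Optimize  | Phoenix | NULL   


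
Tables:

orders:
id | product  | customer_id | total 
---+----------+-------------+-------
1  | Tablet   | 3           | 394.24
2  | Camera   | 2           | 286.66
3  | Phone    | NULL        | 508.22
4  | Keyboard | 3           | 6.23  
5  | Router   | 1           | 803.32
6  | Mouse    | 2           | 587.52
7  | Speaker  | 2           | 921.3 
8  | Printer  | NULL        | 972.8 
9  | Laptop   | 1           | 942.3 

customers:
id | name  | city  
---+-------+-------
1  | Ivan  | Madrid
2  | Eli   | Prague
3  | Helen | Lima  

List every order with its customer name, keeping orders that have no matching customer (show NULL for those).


LEFT JOIN keeps every row from orders (the left table); where customer_id has no match in customers, the customer columns become NULL. Walk through each order:
  - order 1 (Tablet): customer_id=3 -> matches Helen
  - order 2 (Camera): customer_id=2 -> matches Eli
  - order 3 (Phone): customer_id=NULL, no match -> kept with NULL
  - order 4 (Keyboard): customer_id=3 -> matches Helen
  - order 5 (Router): customer_id=1 -> matches Ivan
  - order 6 (Mouse): customer_id=2 -> matches Eli
  - order 7 (Speaker): customer_id=2 -> matches Eli
  - order 8 (Printer): customer_id=NULL, no match -> kept with NULL
  - order 9 (Laptop): customer_id=1 -> matches Ivan
All 9 rows appear; 2 have NULL customer.

SQL:
SELECT a.product, b.name AS customer
FROM orders a
LEFT JOIN customers b ON a.customer_id = b.id

Result:
product  | customer
---------+---------
Tablet   | Helen   
Camera   | Eli     
Phone    | NULL    
Keyboard | Helen   
Router   | Ivan    
Mouse    | Eli     
Speaker  | Eli     
Printer  | NULL    
Laptop   | Ivan    


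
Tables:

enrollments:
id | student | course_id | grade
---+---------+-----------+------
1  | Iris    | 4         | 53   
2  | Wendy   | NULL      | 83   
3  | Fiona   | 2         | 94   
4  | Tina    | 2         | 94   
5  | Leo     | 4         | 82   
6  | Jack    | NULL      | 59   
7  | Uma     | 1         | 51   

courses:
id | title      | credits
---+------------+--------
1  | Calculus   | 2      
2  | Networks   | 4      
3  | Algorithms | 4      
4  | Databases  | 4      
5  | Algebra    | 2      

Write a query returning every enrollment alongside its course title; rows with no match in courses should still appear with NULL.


LEFT JOIN keeps every row from enrollments (the left table); where course_id has no match in courses, the course columns become NULL. Walk through each enrollment:
  - enrollment 1 (Iris): course_id=4 -> matches Databases
  - enrollment 2 (Wendy): course_id=NULL, no match -> kept with NULL
  - enrollment 3 (Fiona): course_id=2 -> matches Networks
  - enrollment 4 (Tina): course_id=2 -> matches Networks
  - enrollment 5 (Leo): course_id=4 -> matches Databases
  - enrollment 6 (Jack): course_id=NULL, no match -> kept with NULL
  - enrollment 7 (Uma): course_id=1 -> matches Calculus
All 7 rows appear; 2 have NULL course.

SQL:
SELECT a.student, b.title AS course
FROM enrollments a
LEFT JOIN courses b ON a.course_id = b.id

Result:
student | course   
--------+----------
Iris    | Databases
Wendy   | NULL     
Fiona   | Networks 
Tina    | Networks 
Leo     | Databases
Jack    | NULL     
Uma     | Calculus 


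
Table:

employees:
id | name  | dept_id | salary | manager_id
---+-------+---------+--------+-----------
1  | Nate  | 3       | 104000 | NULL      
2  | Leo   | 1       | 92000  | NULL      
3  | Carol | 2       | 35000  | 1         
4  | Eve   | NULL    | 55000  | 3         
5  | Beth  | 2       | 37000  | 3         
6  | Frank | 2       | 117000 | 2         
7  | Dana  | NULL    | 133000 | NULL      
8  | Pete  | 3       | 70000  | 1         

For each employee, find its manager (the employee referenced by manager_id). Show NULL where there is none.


This is a self-join: employees is joined to a second copy of itself, matching each row's manager_id to another row's id. Use LEFT JOIN so rows with manager_id=NULL are kept.
  - employee 1 (Nate): manager_id=NULL -> NULL
  - employee 2 (Leo): manager_id=NULL -> NULL
  - employee 3 (Carol): manager_id=1 -> Nate
  - employee 4 (Eve): manager_id=3 -> Carol
  - employee 5 (Beth): manager_id=3 -> Carol
  - employee 6 (Frank): manager_id=2 -> Leo
  - employee 7 (Dana): manager_id=NULL -> NULL
  - employee 8 (Pete): manager_id=1 -> Nate

SQL:
SELECT a.name AS item, b.name AS manager
FROM employees a
LEFT JOIN employees b ON a.manager_id = b.id

Result:
item  | manager
------+--------
Nate  | NULL   
Leo   | NULL   
Carol | Nate   
Eve   | Carol  
Beth  | Carol  
Frank | Leo    
Dana  | NULL   
Pete  | Nate   


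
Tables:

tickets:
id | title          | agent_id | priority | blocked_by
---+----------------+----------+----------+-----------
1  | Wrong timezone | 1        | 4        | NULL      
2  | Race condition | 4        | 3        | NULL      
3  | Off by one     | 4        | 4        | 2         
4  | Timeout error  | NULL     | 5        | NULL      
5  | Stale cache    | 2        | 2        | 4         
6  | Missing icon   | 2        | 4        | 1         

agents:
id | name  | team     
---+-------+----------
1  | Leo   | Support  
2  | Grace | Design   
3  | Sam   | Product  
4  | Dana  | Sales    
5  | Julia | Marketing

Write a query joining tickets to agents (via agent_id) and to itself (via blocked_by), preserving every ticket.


Two LEFT JOINs from the same base table tickets: one to agents via agent_id, one to tickets itself via blocked_by. Both are LEFT so every ticket is preserved.
Match against agents:
  - ticket 1 (Wrong timezone): agent_id=1 -> matches Leo
  - ticket 2 (Race condition): agent_id=4 -> matches Dana
  - ticket 3 (Off by one): agent_id=4 -> matches Dana
  - ticket 4 (Timeout error): agent_id=NULL, no match -> kept with NULL
  - ticket 5 (Stale cache): agent_id=2 -> matches Grace
  - ticket 6 (Missing icon): agent_id=2 -> matches Grace
Match against tickets (self):
  - ticket 1 (Wrong timezone): blocked_by=NULL -> NULL
  - ticket 2 (Race condition): blocked_by=NULL -> NULL
  - ticket 3 (Off by one): blocked_by=2 -> Race condition
  - ticket 4 (Timeout error): blocked_by=NULL -> NULL
  - ticket 5 (Stale cache): blocked_by=4 -> Timeout error
  - ticket 6 (Missing icon): blocked_by=1 -> Wrong timezone

SQL:
SELECT a.title, b.name AS agent, c.title AS blocked_by
FROM tickets a
LEFT JOIN agents b ON a.agent_id = b.id
LEFT JOIN tickets c ON a.blocked_by = c.id

Result:
title          | agent | blocked_by    
---------------+-------+---------------
Wrong timezone | Leo   | NULL          
Race condition | Dana  | NULL          
Off by one     | Dana  | Race condition
Timeout error  | NULL  | NULL          
Stale cache    | Grace | Timeout error 
Missing icon   | Grace | Wrong timezone
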